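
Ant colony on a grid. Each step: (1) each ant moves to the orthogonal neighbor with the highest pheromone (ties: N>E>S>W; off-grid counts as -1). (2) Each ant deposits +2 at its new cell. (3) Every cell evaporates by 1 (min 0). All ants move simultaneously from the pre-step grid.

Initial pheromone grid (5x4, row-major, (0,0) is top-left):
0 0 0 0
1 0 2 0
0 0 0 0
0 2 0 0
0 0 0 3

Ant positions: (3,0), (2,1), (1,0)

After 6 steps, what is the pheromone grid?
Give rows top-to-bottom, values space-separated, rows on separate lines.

After step 1: ants at (3,1),(3,1),(0,0)
  1 0 0 0
  0 0 1 0
  0 0 0 0
  0 5 0 0
  0 0 0 2
After step 2: ants at (2,1),(2,1),(0,1)
  0 1 0 0
  0 0 0 0
  0 3 0 0
  0 4 0 0
  0 0 0 1
After step 3: ants at (3,1),(3,1),(0,2)
  0 0 1 0
  0 0 0 0
  0 2 0 0
  0 7 0 0
  0 0 0 0
After step 4: ants at (2,1),(2,1),(0,3)
  0 0 0 1
  0 0 0 0
  0 5 0 0
  0 6 0 0
  0 0 0 0
After step 5: ants at (3,1),(3,1),(1,3)
  0 0 0 0
  0 0 0 1
  0 4 0 0
  0 9 0 0
  0 0 0 0
After step 6: ants at (2,1),(2,1),(0,3)
  0 0 0 1
  0 0 0 0
  0 7 0 0
  0 8 0 0
  0 0 0 0

0 0 0 1
0 0 0 0
0 7 0 0
0 8 0 0
0 0 0 0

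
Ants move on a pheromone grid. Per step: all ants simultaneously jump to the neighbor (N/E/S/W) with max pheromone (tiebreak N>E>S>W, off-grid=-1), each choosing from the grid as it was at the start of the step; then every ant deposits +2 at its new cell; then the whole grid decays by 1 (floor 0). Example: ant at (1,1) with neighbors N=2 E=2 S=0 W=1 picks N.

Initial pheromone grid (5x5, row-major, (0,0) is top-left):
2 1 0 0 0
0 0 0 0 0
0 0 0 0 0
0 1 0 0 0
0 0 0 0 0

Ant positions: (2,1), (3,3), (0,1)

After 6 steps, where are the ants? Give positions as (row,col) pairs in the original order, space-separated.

Step 1: ant0:(2,1)->S->(3,1) | ant1:(3,3)->N->(2,3) | ant2:(0,1)->W->(0,0)
  grid max=3 at (0,0)
Step 2: ant0:(3,1)->N->(2,1) | ant1:(2,3)->N->(1,3) | ant2:(0,0)->E->(0,1)
  grid max=2 at (0,0)
Step 3: ant0:(2,1)->S->(3,1) | ant1:(1,3)->N->(0,3) | ant2:(0,1)->W->(0,0)
  grid max=3 at (0,0)
Step 4: ant0:(3,1)->N->(2,1) | ant1:(0,3)->E->(0,4) | ant2:(0,0)->E->(0,1)
  grid max=2 at (0,0)
Step 5: ant0:(2,1)->S->(3,1) | ant1:(0,4)->S->(1,4) | ant2:(0,1)->W->(0,0)
  grid max=3 at (0,0)
Step 6: ant0:(3,1)->N->(2,1) | ant1:(1,4)->N->(0,4) | ant2:(0,0)->E->(0,1)
  grid max=2 at (0,0)

(2,1) (0,4) (0,1)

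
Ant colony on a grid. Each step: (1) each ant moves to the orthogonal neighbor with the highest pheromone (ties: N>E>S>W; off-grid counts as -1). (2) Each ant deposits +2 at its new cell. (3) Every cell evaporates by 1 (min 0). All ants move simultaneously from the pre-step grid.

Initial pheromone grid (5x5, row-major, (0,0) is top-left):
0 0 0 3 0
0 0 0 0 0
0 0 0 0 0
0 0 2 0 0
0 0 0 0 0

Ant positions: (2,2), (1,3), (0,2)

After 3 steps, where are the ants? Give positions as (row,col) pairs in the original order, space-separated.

Step 1: ant0:(2,2)->S->(3,2) | ant1:(1,3)->N->(0,3) | ant2:(0,2)->E->(0,3)
  grid max=6 at (0,3)
Step 2: ant0:(3,2)->N->(2,2) | ant1:(0,3)->E->(0,4) | ant2:(0,3)->E->(0,4)
  grid max=5 at (0,3)
Step 3: ant0:(2,2)->S->(3,2) | ant1:(0,4)->W->(0,3) | ant2:(0,4)->W->(0,3)
  grid max=8 at (0,3)

(3,2) (0,3) (0,3)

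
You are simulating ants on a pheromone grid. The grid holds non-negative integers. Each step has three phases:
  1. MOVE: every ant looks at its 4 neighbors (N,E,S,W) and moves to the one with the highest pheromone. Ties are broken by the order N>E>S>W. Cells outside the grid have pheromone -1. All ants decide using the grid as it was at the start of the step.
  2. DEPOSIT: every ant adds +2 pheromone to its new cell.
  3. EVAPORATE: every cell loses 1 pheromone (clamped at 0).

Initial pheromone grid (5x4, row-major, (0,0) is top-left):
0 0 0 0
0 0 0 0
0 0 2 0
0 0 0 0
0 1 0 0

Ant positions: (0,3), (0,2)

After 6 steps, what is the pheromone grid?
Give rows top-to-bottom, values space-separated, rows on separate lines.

After step 1: ants at (1,3),(0,3)
  0 0 0 1
  0 0 0 1
  0 0 1 0
  0 0 0 0
  0 0 0 0
After step 2: ants at (0,3),(1,3)
  0 0 0 2
  0 0 0 2
  0 0 0 0
  0 0 0 0
  0 0 0 0
After step 3: ants at (1,3),(0,3)
  0 0 0 3
  0 0 0 3
  0 0 0 0
  0 0 0 0
  0 0 0 0
After step 4: ants at (0,3),(1,3)
  0 0 0 4
  0 0 0 4
  0 0 0 0
  0 0 0 0
  0 0 0 0
After step 5: ants at (1,3),(0,3)
  0 0 0 5
  0 0 0 5
  0 0 0 0
  0 0 0 0
  0 0 0 0
After step 6: ants at (0,3),(1,3)
  0 0 0 6
  0 0 0 6
  0 0 0 0
  0 0 0 0
  0 0 0 0

0 0 0 6
0 0 0 6
0 0 0 0
0 0 0 0
0 0 0 0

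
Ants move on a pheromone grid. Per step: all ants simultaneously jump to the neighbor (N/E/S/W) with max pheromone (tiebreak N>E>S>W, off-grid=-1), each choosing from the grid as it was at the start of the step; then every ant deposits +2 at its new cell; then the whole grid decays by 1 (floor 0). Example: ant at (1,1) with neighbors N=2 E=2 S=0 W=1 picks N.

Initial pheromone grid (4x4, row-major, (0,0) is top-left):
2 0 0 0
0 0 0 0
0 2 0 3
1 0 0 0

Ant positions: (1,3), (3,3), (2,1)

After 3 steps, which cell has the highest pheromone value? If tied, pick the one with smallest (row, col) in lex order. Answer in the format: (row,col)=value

Step 1: ant0:(1,3)->S->(2,3) | ant1:(3,3)->N->(2,3) | ant2:(2,1)->N->(1,1)
  grid max=6 at (2,3)
Step 2: ant0:(2,3)->N->(1,3) | ant1:(2,3)->N->(1,3) | ant2:(1,1)->S->(2,1)
  grid max=5 at (2,3)
Step 3: ant0:(1,3)->S->(2,3) | ant1:(1,3)->S->(2,3) | ant2:(2,1)->N->(1,1)
  grid max=8 at (2,3)
Final grid:
  0 0 0 0
  0 1 0 2
  0 1 0 8
  0 0 0 0
Max pheromone 8 at (2,3)

Answer: (2,3)=8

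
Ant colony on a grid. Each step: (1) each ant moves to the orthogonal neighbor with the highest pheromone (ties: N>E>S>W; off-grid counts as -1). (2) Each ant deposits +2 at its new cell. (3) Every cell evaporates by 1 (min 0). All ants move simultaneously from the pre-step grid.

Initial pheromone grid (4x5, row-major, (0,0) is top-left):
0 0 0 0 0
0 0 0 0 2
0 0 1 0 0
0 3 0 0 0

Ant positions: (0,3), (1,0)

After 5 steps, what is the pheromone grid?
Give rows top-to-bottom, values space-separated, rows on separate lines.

After step 1: ants at (0,4),(0,0)
  1 0 0 0 1
  0 0 0 0 1
  0 0 0 0 0
  0 2 0 0 0
After step 2: ants at (1,4),(0,1)
  0 1 0 0 0
  0 0 0 0 2
  0 0 0 0 0
  0 1 0 0 0
After step 3: ants at (0,4),(0,2)
  0 0 1 0 1
  0 0 0 0 1
  0 0 0 0 0
  0 0 0 0 0
After step 4: ants at (1,4),(0,3)
  0 0 0 1 0
  0 0 0 0 2
  0 0 0 0 0
  0 0 0 0 0
After step 5: ants at (0,4),(0,4)
  0 0 0 0 3
  0 0 0 0 1
  0 0 0 0 0
  0 0 0 0 0

0 0 0 0 3
0 0 0 0 1
0 0 0 0 0
0 0 0 0 0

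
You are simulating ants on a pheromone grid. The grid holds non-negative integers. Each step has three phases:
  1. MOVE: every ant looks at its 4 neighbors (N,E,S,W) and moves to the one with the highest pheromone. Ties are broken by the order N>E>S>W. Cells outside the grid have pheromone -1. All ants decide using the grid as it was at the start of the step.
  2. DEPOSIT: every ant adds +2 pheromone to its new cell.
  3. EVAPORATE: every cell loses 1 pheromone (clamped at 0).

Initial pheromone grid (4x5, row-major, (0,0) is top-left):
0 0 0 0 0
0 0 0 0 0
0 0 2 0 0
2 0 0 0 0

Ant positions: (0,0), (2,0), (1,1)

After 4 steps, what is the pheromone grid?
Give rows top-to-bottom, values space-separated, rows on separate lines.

After step 1: ants at (0,1),(3,0),(0,1)
  0 3 0 0 0
  0 0 0 0 0
  0 0 1 0 0
  3 0 0 0 0
After step 2: ants at (0,2),(2,0),(0,2)
  0 2 3 0 0
  0 0 0 0 0
  1 0 0 0 0
  2 0 0 0 0
After step 3: ants at (0,1),(3,0),(0,1)
  0 5 2 0 0
  0 0 0 0 0
  0 0 0 0 0
  3 0 0 0 0
After step 4: ants at (0,2),(2,0),(0,2)
  0 4 5 0 0
  0 0 0 0 0
  1 0 0 0 0
  2 0 0 0 0

0 4 5 0 0
0 0 0 0 0
1 0 0 0 0
2 0 0 0 0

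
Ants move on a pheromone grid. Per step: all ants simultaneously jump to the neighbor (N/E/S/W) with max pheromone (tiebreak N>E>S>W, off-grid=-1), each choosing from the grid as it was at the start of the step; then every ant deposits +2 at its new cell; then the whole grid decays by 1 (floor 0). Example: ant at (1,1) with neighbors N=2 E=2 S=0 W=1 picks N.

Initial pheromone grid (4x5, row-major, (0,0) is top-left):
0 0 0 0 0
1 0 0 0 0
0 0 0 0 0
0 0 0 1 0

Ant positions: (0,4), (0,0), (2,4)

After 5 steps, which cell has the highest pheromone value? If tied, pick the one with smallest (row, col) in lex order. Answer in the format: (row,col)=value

Answer: (1,4)=7

Derivation:
Step 1: ant0:(0,4)->S->(1,4) | ant1:(0,0)->S->(1,0) | ant2:(2,4)->N->(1,4)
  grid max=3 at (1,4)
Step 2: ant0:(1,4)->N->(0,4) | ant1:(1,0)->N->(0,0) | ant2:(1,4)->N->(0,4)
  grid max=3 at (0,4)
Step 3: ant0:(0,4)->S->(1,4) | ant1:(0,0)->S->(1,0) | ant2:(0,4)->S->(1,4)
  grid max=5 at (1,4)
Step 4: ant0:(1,4)->N->(0,4) | ant1:(1,0)->N->(0,0) | ant2:(1,4)->N->(0,4)
  grid max=5 at (0,4)
Step 5: ant0:(0,4)->S->(1,4) | ant1:(0,0)->S->(1,0) | ant2:(0,4)->S->(1,4)
  grid max=7 at (1,4)
Final grid:
  0 0 0 0 4
  2 0 0 0 7
  0 0 0 0 0
  0 0 0 0 0
Max pheromone 7 at (1,4)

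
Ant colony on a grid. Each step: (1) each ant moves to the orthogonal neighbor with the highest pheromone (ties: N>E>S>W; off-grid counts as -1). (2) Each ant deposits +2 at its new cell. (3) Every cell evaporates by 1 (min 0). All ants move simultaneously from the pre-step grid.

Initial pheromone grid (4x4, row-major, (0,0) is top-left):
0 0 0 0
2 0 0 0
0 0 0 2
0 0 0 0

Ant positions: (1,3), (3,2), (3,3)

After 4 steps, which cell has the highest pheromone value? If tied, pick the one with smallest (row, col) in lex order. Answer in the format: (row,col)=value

Step 1: ant0:(1,3)->S->(2,3) | ant1:(3,2)->N->(2,2) | ant2:(3,3)->N->(2,3)
  grid max=5 at (2,3)
Step 2: ant0:(2,3)->W->(2,2) | ant1:(2,2)->E->(2,3) | ant2:(2,3)->W->(2,2)
  grid max=6 at (2,3)
Step 3: ant0:(2,2)->E->(2,3) | ant1:(2,3)->W->(2,2) | ant2:(2,2)->E->(2,3)
  grid max=9 at (2,3)
Step 4: ant0:(2,3)->W->(2,2) | ant1:(2,2)->E->(2,3) | ant2:(2,3)->W->(2,2)
  grid max=10 at (2,3)
Final grid:
  0 0 0 0
  0 0 0 0
  0 0 8 10
  0 0 0 0
Max pheromone 10 at (2,3)

Answer: (2,3)=10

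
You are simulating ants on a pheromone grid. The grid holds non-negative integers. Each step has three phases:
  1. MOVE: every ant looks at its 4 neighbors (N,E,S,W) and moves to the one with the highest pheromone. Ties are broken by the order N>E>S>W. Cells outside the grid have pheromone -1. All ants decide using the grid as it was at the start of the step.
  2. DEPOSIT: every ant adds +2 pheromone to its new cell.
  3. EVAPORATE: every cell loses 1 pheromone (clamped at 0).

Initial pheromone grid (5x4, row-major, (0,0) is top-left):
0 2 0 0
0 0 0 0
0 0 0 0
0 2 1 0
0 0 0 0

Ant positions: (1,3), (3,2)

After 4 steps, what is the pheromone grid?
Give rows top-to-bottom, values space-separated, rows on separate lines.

After step 1: ants at (0,3),(3,1)
  0 1 0 1
  0 0 0 0
  0 0 0 0
  0 3 0 0
  0 0 0 0
After step 2: ants at (1,3),(2,1)
  0 0 0 0
  0 0 0 1
  0 1 0 0
  0 2 0 0
  0 0 0 0
After step 3: ants at (0,3),(3,1)
  0 0 0 1
  0 0 0 0
  0 0 0 0
  0 3 0 0
  0 0 0 0
After step 4: ants at (1,3),(2,1)
  0 0 0 0
  0 0 0 1
  0 1 0 0
  0 2 0 0
  0 0 0 0

0 0 0 0
0 0 0 1
0 1 0 0
0 2 0 0
0 0 0 0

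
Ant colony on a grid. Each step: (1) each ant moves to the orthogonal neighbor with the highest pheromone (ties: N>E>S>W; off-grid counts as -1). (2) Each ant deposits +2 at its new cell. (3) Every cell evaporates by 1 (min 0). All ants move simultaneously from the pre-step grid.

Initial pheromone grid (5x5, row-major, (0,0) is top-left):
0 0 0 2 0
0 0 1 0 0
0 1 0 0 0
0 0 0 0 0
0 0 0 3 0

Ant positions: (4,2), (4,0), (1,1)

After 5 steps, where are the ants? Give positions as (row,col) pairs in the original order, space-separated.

Step 1: ant0:(4,2)->E->(4,3) | ant1:(4,0)->N->(3,0) | ant2:(1,1)->E->(1,2)
  grid max=4 at (4,3)
Step 2: ant0:(4,3)->N->(3,3) | ant1:(3,0)->N->(2,0) | ant2:(1,2)->N->(0,2)
  grid max=3 at (4,3)
Step 3: ant0:(3,3)->S->(4,3) | ant1:(2,0)->N->(1,0) | ant2:(0,2)->S->(1,2)
  grid max=4 at (4,3)
Step 4: ant0:(4,3)->N->(3,3) | ant1:(1,0)->N->(0,0) | ant2:(1,2)->N->(0,2)
  grid max=3 at (4,3)
Step 5: ant0:(3,3)->S->(4,3) | ant1:(0,0)->E->(0,1) | ant2:(0,2)->S->(1,2)
  grid max=4 at (4,3)

(4,3) (0,1) (1,2)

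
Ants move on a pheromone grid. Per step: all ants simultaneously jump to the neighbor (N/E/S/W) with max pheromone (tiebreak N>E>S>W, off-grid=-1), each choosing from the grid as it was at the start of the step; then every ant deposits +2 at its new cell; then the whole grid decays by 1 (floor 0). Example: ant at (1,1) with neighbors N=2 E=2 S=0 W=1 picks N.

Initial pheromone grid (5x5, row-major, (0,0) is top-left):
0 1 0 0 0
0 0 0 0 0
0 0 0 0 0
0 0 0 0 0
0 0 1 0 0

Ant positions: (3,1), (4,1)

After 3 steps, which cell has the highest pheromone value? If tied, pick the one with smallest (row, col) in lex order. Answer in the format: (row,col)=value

Answer: (4,2)=2

Derivation:
Step 1: ant0:(3,1)->N->(2,1) | ant1:(4,1)->E->(4,2)
  grid max=2 at (4,2)
Step 2: ant0:(2,1)->N->(1,1) | ant1:(4,2)->N->(3,2)
  grid max=1 at (1,1)
Step 3: ant0:(1,1)->N->(0,1) | ant1:(3,2)->S->(4,2)
  grid max=2 at (4,2)
Final grid:
  0 1 0 0 0
  0 0 0 0 0
  0 0 0 0 0
  0 0 0 0 0
  0 0 2 0 0
Max pheromone 2 at (4,2)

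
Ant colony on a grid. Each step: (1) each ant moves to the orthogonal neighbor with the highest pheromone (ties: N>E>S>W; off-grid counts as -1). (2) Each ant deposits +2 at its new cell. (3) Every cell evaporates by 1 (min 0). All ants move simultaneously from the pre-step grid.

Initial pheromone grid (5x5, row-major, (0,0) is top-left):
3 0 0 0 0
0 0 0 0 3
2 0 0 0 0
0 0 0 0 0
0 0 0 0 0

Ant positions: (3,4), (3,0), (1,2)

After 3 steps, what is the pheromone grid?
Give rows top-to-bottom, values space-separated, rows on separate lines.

After step 1: ants at (2,4),(2,0),(0,2)
  2 0 1 0 0
  0 0 0 0 2
  3 0 0 0 1
  0 0 0 0 0
  0 0 0 0 0
After step 2: ants at (1,4),(1,0),(0,3)
  1 0 0 1 0
  1 0 0 0 3
  2 0 0 0 0
  0 0 0 0 0
  0 0 0 0 0
After step 3: ants at (0,4),(2,0),(0,4)
  0 0 0 0 3
  0 0 0 0 2
  3 0 0 0 0
  0 0 0 0 0
  0 0 0 0 0

0 0 0 0 3
0 0 0 0 2
3 0 0 0 0
0 0 0 0 0
0 0 0 0 0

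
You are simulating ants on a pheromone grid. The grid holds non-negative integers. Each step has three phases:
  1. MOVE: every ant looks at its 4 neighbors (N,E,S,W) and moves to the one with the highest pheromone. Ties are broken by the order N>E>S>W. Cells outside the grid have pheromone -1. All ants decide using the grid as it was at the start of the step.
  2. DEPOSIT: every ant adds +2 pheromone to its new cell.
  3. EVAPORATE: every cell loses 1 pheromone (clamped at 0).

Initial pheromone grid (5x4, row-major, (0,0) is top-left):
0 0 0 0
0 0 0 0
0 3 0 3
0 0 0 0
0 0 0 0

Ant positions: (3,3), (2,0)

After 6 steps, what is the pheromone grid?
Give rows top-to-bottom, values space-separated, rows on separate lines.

After step 1: ants at (2,3),(2,1)
  0 0 0 0
  0 0 0 0
  0 4 0 4
  0 0 0 0
  0 0 0 0
After step 2: ants at (1,3),(1,1)
  0 0 0 0
  0 1 0 1
  0 3 0 3
  0 0 0 0
  0 0 0 0
After step 3: ants at (2,3),(2,1)
  0 0 0 0
  0 0 0 0
  0 4 0 4
  0 0 0 0
  0 0 0 0
After step 4: ants at (1,3),(1,1)
  0 0 0 0
  0 1 0 1
  0 3 0 3
  0 0 0 0
  0 0 0 0
After step 5: ants at (2,3),(2,1)
  0 0 0 0
  0 0 0 0
  0 4 0 4
  0 0 0 0
  0 0 0 0
After step 6: ants at (1,3),(1,1)
  0 0 0 0
  0 1 0 1
  0 3 0 3
  0 0 0 0
  0 0 0 0

0 0 0 0
0 1 0 1
0 3 0 3
0 0 0 0
0 0 0 0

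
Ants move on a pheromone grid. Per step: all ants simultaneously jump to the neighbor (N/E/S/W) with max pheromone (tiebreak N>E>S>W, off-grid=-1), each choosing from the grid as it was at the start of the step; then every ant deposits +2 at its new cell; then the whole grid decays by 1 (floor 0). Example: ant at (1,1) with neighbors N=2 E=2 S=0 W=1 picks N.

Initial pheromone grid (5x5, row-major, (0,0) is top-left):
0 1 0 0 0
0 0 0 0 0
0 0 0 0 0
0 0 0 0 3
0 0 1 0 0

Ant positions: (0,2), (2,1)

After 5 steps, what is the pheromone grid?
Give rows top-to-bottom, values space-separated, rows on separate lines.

After step 1: ants at (0,1),(1,1)
  0 2 0 0 0
  0 1 0 0 0
  0 0 0 0 0
  0 0 0 0 2
  0 0 0 0 0
After step 2: ants at (1,1),(0,1)
  0 3 0 0 0
  0 2 0 0 0
  0 0 0 0 0
  0 0 0 0 1
  0 0 0 0 0
After step 3: ants at (0,1),(1,1)
  0 4 0 0 0
  0 3 0 0 0
  0 0 0 0 0
  0 0 0 0 0
  0 0 0 0 0
After step 4: ants at (1,1),(0,1)
  0 5 0 0 0
  0 4 0 0 0
  0 0 0 0 0
  0 0 0 0 0
  0 0 0 0 0
After step 5: ants at (0,1),(1,1)
  0 6 0 0 0
  0 5 0 0 0
  0 0 0 0 0
  0 0 0 0 0
  0 0 0 0 0

0 6 0 0 0
0 5 0 0 0
0 0 0 0 0
0 0 0 0 0
0 0 0 0 0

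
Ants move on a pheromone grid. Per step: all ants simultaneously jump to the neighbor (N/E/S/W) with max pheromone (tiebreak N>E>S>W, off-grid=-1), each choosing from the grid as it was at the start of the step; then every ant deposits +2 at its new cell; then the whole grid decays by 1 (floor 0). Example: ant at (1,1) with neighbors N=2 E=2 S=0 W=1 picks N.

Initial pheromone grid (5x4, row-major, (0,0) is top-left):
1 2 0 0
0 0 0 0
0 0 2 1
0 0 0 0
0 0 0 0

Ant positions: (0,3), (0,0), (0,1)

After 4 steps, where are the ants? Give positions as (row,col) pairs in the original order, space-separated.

Step 1: ant0:(0,3)->S->(1,3) | ant1:(0,0)->E->(0,1) | ant2:(0,1)->W->(0,0)
  grid max=3 at (0,1)
Step 2: ant0:(1,3)->N->(0,3) | ant1:(0,1)->W->(0,0) | ant2:(0,0)->E->(0,1)
  grid max=4 at (0,1)
Step 3: ant0:(0,3)->S->(1,3) | ant1:(0,0)->E->(0,1) | ant2:(0,1)->W->(0,0)
  grid max=5 at (0,1)
Step 4: ant0:(1,3)->N->(0,3) | ant1:(0,1)->W->(0,0) | ant2:(0,0)->E->(0,1)
  grid max=6 at (0,1)

(0,3) (0,0) (0,1)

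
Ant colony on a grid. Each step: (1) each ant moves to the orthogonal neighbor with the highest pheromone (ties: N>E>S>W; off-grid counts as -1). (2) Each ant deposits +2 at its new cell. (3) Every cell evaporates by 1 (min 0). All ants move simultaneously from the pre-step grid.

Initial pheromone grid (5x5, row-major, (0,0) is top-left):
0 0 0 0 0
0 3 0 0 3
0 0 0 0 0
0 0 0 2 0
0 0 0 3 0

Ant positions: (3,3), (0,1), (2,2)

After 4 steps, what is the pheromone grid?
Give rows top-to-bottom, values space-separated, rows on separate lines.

After step 1: ants at (4,3),(1,1),(1,2)
  0 0 0 0 0
  0 4 1 0 2
  0 0 0 0 0
  0 0 0 1 0
  0 0 0 4 0
After step 2: ants at (3,3),(1,2),(1,1)
  0 0 0 0 0
  0 5 2 0 1
  0 0 0 0 0
  0 0 0 2 0
  0 0 0 3 0
After step 3: ants at (4,3),(1,1),(1,2)
  0 0 0 0 0
  0 6 3 0 0
  0 0 0 0 0
  0 0 0 1 0
  0 0 0 4 0
After step 4: ants at (3,3),(1,2),(1,1)
  0 0 0 0 0
  0 7 4 0 0
  0 0 0 0 0
  0 0 0 2 0
  0 0 0 3 0

0 0 0 0 0
0 7 4 0 0
0 0 0 0 0
0 0 0 2 0
0 0 0 3 0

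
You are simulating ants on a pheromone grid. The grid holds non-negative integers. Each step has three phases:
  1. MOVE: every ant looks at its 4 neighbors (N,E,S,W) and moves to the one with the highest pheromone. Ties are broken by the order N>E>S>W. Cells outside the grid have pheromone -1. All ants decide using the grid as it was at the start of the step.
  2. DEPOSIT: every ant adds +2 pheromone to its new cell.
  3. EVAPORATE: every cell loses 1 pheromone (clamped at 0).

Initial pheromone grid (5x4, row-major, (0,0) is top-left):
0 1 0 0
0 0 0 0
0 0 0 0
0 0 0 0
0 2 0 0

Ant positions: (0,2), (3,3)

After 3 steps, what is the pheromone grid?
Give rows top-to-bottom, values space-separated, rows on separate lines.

After step 1: ants at (0,1),(2,3)
  0 2 0 0
  0 0 0 0
  0 0 0 1
  0 0 0 0
  0 1 0 0
After step 2: ants at (0,2),(1,3)
  0 1 1 0
  0 0 0 1
  0 0 0 0
  0 0 0 0
  0 0 0 0
After step 3: ants at (0,1),(0,3)
  0 2 0 1
  0 0 0 0
  0 0 0 0
  0 0 0 0
  0 0 0 0

0 2 0 1
0 0 0 0
0 0 0 0
0 0 0 0
0 0 0 0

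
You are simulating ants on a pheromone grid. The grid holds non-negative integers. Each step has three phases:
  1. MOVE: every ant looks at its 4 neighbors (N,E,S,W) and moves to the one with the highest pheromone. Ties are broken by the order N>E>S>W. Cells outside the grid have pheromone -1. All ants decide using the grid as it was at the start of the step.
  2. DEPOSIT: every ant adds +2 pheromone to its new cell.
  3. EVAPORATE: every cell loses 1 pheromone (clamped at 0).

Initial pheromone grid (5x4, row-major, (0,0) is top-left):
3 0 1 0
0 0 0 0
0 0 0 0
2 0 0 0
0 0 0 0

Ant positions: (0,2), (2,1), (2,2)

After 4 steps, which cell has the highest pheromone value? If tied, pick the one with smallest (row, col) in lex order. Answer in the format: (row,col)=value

Answer: (1,1)=6

Derivation:
Step 1: ant0:(0,2)->E->(0,3) | ant1:(2,1)->N->(1,1) | ant2:(2,2)->N->(1,2)
  grid max=2 at (0,0)
Step 2: ant0:(0,3)->S->(1,3) | ant1:(1,1)->E->(1,2) | ant2:(1,2)->W->(1,1)
  grid max=2 at (1,1)
Step 3: ant0:(1,3)->W->(1,2) | ant1:(1,2)->W->(1,1) | ant2:(1,1)->E->(1,2)
  grid max=5 at (1,2)
Step 4: ant0:(1,2)->W->(1,1) | ant1:(1,1)->E->(1,2) | ant2:(1,2)->W->(1,1)
  grid max=6 at (1,1)
Final grid:
  0 0 0 0
  0 6 6 0
  0 0 0 0
  0 0 0 0
  0 0 0 0
Max pheromone 6 at (1,1)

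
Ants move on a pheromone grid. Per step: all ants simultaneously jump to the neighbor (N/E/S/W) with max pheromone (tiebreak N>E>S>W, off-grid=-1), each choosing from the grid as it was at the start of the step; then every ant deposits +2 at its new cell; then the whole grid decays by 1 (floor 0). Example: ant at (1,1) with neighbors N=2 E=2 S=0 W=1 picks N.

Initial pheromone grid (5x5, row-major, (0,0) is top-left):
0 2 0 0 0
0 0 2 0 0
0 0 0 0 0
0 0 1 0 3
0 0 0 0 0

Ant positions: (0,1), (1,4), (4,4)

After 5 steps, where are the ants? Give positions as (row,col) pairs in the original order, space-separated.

Step 1: ant0:(0,1)->E->(0,2) | ant1:(1,4)->N->(0,4) | ant2:(4,4)->N->(3,4)
  grid max=4 at (3,4)
Step 2: ant0:(0,2)->S->(1,2) | ant1:(0,4)->S->(1,4) | ant2:(3,4)->N->(2,4)
  grid max=3 at (3,4)
Step 3: ant0:(1,2)->N->(0,2) | ant1:(1,4)->S->(2,4) | ant2:(2,4)->S->(3,4)
  grid max=4 at (3,4)
Step 4: ant0:(0,2)->S->(1,2) | ant1:(2,4)->S->(3,4) | ant2:(3,4)->N->(2,4)
  grid max=5 at (3,4)
Step 5: ant0:(1,2)->N->(0,2) | ant1:(3,4)->N->(2,4) | ant2:(2,4)->S->(3,4)
  grid max=6 at (3,4)

(0,2) (2,4) (3,4)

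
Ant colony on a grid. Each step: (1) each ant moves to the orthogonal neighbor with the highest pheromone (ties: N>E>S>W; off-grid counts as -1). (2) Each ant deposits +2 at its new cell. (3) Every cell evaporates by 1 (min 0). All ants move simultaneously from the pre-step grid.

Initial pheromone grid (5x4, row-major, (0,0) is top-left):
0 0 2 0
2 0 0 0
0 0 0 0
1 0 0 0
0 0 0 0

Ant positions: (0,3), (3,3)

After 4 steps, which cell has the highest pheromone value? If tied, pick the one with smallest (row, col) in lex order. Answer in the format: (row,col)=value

Answer: (0,2)=4

Derivation:
Step 1: ant0:(0,3)->W->(0,2) | ant1:(3,3)->N->(2,3)
  grid max=3 at (0,2)
Step 2: ant0:(0,2)->E->(0,3) | ant1:(2,3)->N->(1,3)
  grid max=2 at (0,2)
Step 3: ant0:(0,3)->W->(0,2) | ant1:(1,3)->N->(0,3)
  grid max=3 at (0,2)
Step 4: ant0:(0,2)->E->(0,3) | ant1:(0,3)->W->(0,2)
  grid max=4 at (0,2)
Final grid:
  0 0 4 3
  0 0 0 0
  0 0 0 0
  0 0 0 0
  0 0 0 0
Max pheromone 4 at (0,2)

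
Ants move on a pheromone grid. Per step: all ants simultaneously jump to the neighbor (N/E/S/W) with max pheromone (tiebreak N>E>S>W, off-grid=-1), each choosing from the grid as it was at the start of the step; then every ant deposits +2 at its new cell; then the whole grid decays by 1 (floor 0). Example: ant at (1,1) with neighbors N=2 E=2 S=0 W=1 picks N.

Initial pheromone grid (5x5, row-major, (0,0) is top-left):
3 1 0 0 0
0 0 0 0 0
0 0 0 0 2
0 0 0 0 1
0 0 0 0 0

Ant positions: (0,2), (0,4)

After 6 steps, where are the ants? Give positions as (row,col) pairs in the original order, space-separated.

Step 1: ant0:(0,2)->W->(0,1) | ant1:(0,4)->S->(1,4)
  grid max=2 at (0,0)
Step 2: ant0:(0,1)->W->(0,0) | ant1:(1,4)->S->(2,4)
  grid max=3 at (0,0)
Step 3: ant0:(0,0)->E->(0,1) | ant1:(2,4)->N->(1,4)
  grid max=2 at (0,0)
Step 4: ant0:(0,1)->W->(0,0) | ant1:(1,4)->S->(2,4)
  grid max=3 at (0,0)
Step 5: ant0:(0,0)->E->(0,1) | ant1:(2,4)->N->(1,4)
  grid max=2 at (0,0)
Step 6: ant0:(0,1)->W->(0,0) | ant1:(1,4)->S->(2,4)
  grid max=3 at (0,0)

(0,0) (2,4)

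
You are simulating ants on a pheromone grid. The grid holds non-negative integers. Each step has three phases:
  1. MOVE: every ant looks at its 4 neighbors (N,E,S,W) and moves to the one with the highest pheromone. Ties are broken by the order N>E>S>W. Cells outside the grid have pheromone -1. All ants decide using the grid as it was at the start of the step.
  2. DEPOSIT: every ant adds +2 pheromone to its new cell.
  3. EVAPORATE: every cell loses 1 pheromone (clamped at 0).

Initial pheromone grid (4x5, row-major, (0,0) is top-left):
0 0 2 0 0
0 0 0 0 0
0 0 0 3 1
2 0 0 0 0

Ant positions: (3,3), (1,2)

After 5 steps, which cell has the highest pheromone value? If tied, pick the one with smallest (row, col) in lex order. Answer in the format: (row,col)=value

Step 1: ant0:(3,3)->N->(2,3) | ant1:(1,2)->N->(0,2)
  grid max=4 at (2,3)
Step 2: ant0:(2,3)->N->(1,3) | ant1:(0,2)->E->(0,3)
  grid max=3 at (2,3)
Step 3: ant0:(1,3)->S->(2,3) | ant1:(0,3)->W->(0,2)
  grid max=4 at (2,3)
Step 4: ant0:(2,3)->N->(1,3) | ant1:(0,2)->E->(0,3)
  grid max=3 at (2,3)
Step 5: ant0:(1,3)->S->(2,3) | ant1:(0,3)->W->(0,2)
  grid max=4 at (2,3)
Final grid:
  0 0 3 0 0
  0 0 0 0 0
  0 0 0 4 0
  0 0 0 0 0
Max pheromone 4 at (2,3)

Answer: (2,3)=4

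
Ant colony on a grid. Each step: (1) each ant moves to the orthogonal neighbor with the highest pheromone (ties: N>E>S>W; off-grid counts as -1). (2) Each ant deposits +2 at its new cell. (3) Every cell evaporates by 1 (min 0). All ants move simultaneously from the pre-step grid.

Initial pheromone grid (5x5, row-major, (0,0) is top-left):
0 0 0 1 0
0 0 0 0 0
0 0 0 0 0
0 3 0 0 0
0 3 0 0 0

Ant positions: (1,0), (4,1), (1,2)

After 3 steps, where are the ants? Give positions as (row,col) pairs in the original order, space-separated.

Step 1: ant0:(1,0)->N->(0,0) | ant1:(4,1)->N->(3,1) | ant2:(1,2)->N->(0,2)
  grid max=4 at (3,1)
Step 2: ant0:(0,0)->E->(0,1) | ant1:(3,1)->S->(4,1) | ant2:(0,2)->E->(0,3)
  grid max=3 at (3,1)
Step 3: ant0:(0,1)->E->(0,2) | ant1:(4,1)->N->(3,1) | ant2:(0,3)->E->(0,4)
  grid max=4 at (3,1)

(0,2) (3,1) (0,4)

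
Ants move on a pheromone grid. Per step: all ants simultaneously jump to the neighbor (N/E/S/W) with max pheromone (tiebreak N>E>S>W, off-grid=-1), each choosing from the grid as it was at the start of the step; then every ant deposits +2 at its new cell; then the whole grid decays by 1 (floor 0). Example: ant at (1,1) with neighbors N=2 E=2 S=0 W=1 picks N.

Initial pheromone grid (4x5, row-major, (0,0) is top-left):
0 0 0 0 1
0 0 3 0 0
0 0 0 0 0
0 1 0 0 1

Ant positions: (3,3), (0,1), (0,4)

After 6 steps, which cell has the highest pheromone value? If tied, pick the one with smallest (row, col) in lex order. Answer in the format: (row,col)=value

Answer: (1,2)=3

Derivation:
Step 1: ant0:(3,3)->E->(3,4) | ant1:(0,1)->E->(0,2) | ant2:(0,4)->S->(1,4)
  grid max=2 at (1,2)
Step 2: ant0:(3,4)->N->(2,4) | ant1:(0,2)->S->(1,2) | ant2:(1,4)->N->(0,4)
  grid max=3 at (1,2)
Step 3: ant0:(2,4)->S->(3,4) | ant1:(1,2)->N->(0,2) | ant2:(0,4)->S->(1,4)
  grid max=2 at (1,2)
Step 4: ant0:(3,4)->N->(2,4) | ant1:(0,2)->S->(1,2) | ant2:(1,4)->N->(0,4)
  grid max=3 at (1,2)
Step 5: ant0:(2,4)->S->(3,4) | ant1:(1,2)->N->(0,2) | ant2:(0,4)->S->(1,4)
  grid max=2 at (1,2)
Step 6: ant0:(3,4)->N->(2,4) | ant1:(0,2)->S->(1,2) | ant2:(1,4)->N->(0,4)
  grid max=3 at (1,2)
Final grid:
  0 0 0 0 1
  0 0 3 0 0
  0 0 0 0 1
  0 0 0 0 1
Max pheromone 3 at (1,2)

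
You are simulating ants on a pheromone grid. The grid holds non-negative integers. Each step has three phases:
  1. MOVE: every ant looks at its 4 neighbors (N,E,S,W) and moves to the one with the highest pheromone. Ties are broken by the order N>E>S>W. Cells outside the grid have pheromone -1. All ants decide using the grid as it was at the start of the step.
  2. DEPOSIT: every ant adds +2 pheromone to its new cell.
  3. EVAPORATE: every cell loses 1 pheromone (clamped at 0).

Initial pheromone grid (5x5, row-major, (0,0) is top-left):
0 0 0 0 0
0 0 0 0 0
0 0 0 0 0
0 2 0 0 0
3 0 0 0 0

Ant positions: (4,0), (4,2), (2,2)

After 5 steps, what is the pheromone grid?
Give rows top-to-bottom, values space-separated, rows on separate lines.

After step 1: ants at (3,0),(3,2),(1,2)
  0 0 0 0 0
  0 0 1 0 0
  0 0 0 0 0
  1 1 1 0 0
  2 0 0 0 0
After step 2: ants at (4,0),(3,1),(0,2)
  0 0 1 0 0
  0 0 0 0 0
  0 0 0 0 0
  0 2 0 0 0
  3 0 0 0 0
After step 3: ants at (3,0),(2,1),(0,3)
  0 0 0 1 0
  0 0 0 0 0
  0 1 0 0 0
  1 1 0 0 0
  2 0 0 0 0
After step 4: ants at (4,0),(3,1),(0,4)
  0 0 0 0 1
  0 0 0 0 0
  0 0 0 0 0
  0 2 0 0 0
  3 0 0 0 0
After step 5: ants at (3,0),(2,1),(1,4)
  0 0 0 0 0
  0 0 0 0 1
  0 1 0 0 0
  1 1 0 0 0
  2 0 0 0 0

0 0 0 0 0
0 0 0 0 1
0 1 0 0 0
1 1 0 0 0
2 0 0 0 0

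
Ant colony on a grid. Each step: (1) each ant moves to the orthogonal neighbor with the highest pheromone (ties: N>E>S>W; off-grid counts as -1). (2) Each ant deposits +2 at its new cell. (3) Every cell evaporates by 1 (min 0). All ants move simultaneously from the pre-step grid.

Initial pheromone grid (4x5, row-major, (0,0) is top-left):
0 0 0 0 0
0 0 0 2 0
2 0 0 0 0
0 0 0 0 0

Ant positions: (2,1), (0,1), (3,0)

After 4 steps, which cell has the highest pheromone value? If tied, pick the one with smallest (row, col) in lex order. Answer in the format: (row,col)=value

Answer: (2,0)=6

Derivation:
Step 1: ant0:(2,1)->W->(2,0) | ant1:(0,1)->E->(0,2) | ant2:(3,0)->N->(2,0)
  grid max=5 at (2,0)
Step 2: ant0:(2,0)->N->(1,0) | ant1:(0,2)->E->(0,3) | ant2:(2,0)->N->(1,0)
  grid max=4 at (2,0)
Step 3: ant0:(1,0)->S->(2,0) | ant1:(0,3)->E->(0,4) | ant2:(1,0)->S->(2,0)
  grid max=7 at (2,0)
Step 4: ant0:(2,0)->N->(1,0) | ant1:(0,4)->S->(1,4) | ant2:(2,0)->N->(1,0)
  grid max=6 at (2,0)
Final grid:
  0 0 0 0 0
  5 0 0 0 1
  6 0 0 0 0
  0 0 0 0 0
Max pheromone 6 at (2,0)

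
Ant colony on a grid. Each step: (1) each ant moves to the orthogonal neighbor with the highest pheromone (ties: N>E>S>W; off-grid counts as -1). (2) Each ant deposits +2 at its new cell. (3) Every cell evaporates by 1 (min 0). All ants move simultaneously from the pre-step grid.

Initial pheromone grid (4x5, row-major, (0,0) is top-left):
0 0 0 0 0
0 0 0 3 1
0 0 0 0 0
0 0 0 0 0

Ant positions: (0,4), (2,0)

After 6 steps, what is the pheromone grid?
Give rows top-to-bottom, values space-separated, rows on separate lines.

After step 1: ants at (1,4),(1,0)
  0 0 0 0 0
  1 0 0 2 2
  0 0 0 0 0
  0 0 0 0 0
After step 2: ants at (1,3),(0,0)
  1 0 0 0 0
  0 0 0 3 1
  0 0 0 0 0
  0 0 0 0 0
After step 3: ants at (1,4),(0,1)
  0 1 0 0 0
  0 0 0 2 2
  0 0 0 0 0
  0 0 0 0 0
After step 4: ants at (1,3),(0,2)
  0 0 1 0 0
  0 0 0 3 1
  0 0 0 0 0
  0 0 0 0 0
After step 5: ants at (1,4),(0,3)
  0 0 0 1 0
  0 0 0 2 2
  0 0 0 0 0
  0 0 0 0 0
After step 6: ants at (1,3),(1,3)
  0 0 0 0 0
  0 0 0 5 1
  0 0 0 0 0
  0 0 0 0 0

0 0 0 0 0
0 0 0 5 1
0 0 0 0 0
0 0 0 0 0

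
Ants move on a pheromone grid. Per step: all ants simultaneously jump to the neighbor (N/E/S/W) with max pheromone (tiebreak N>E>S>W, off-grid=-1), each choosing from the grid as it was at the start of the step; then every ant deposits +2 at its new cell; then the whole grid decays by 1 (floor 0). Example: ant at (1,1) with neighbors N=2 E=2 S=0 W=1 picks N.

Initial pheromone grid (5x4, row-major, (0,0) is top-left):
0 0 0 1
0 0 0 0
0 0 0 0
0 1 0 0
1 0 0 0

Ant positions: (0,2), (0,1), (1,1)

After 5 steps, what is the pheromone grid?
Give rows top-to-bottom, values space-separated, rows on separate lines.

After step 1: ants at (0,3),(0,2),(0,1)
  0 1 1 2
  0 0 0 0
  0 0 0 0
  0 0 0 0
  0 0 0 0
After step 2: ants at (0,2),(0,3),(0,2)
  0 0 4 3
  0 0 0 0
  0 0 0 0
  0 0 0 0
  0 0 0 0
After step 3: ants at (0,3),(0,2),(0,3)
  0 0 5 6
  0 0 0 0
  0 0 0 0
  0 0 0 0
  0 0 0 0
After step 4: ants at (0,2),(0,3),(0,2)
  0 0 8 7
  0 0 0 0
  0 0 0 0
  0 0 0 0
  0 0 0 0
After step 5: ants at (0,3),(0,2),(0,3)
  0 0 9 10
  0 0 0 0
  0 0 0 0
  0 0 0 0
  0 0 0 0

0 0 9 10
0 0 0 0
0 0 0 0
0 0 0 0
0 0 0 0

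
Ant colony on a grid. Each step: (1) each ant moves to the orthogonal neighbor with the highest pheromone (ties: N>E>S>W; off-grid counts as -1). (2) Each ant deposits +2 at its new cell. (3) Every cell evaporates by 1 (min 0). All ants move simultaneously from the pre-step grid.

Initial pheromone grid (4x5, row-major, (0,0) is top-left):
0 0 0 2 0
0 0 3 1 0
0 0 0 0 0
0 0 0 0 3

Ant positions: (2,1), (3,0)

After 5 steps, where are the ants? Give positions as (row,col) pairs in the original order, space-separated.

Step 1: ant0:(2,1)->N->(1,1) | ant1:(3,0)->N->(2,0)
  grid max=2 at (1,2)
Step 2: ant0:(1,1)->E->(1,2) | ant1:(2,0)->N->(1,0)
  grid max=3 at (1,2)
Step 3: ant0:(1,2)->N->(0,2) | ant1:(1,0)->N->(0,0)
  grid max=2 at (1,2)
Step 4: ant0:(0,2)->S->(1,2) | ant1:(0,0)->E->(0,1)
  grid max=3 at (1,2)
Step 5: ant0:(1,2)->N->(0,2) | ant1:(0,1)->E->(0,2)
  grid max=3 at (0,2)

(0,2) (0,2)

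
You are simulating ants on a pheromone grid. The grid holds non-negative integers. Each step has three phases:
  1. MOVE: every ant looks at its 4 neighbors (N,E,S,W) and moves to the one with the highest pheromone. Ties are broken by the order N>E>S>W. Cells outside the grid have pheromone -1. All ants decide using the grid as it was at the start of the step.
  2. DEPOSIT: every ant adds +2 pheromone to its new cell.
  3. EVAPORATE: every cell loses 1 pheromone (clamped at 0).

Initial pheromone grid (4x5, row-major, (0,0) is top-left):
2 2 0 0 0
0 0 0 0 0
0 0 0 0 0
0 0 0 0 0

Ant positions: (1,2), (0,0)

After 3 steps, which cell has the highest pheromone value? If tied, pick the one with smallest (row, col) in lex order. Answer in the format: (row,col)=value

Step 1: ant0:(1,2)->N->(0,2) | ant1:(0,0)->E->(0,1)
  grid max=3 at (0,1)
Step 2: ant0:(0,2)->W->(0,1) | ant1:(0,1)->E->(0,2)
  grid max=4 at (0,1)
Step 3: ant0:(0,1)->E->(0,2) | ant1:(0,2)->W->(0,1)
  grid max=5 at (0,1)
Final grid:
  0 5 3 0 0
  0 0 0 0 0
  0 0 0 0 0
  0 0 0 0 0
Max pheromone 5 at (0,1)

Answer: (0,1)=5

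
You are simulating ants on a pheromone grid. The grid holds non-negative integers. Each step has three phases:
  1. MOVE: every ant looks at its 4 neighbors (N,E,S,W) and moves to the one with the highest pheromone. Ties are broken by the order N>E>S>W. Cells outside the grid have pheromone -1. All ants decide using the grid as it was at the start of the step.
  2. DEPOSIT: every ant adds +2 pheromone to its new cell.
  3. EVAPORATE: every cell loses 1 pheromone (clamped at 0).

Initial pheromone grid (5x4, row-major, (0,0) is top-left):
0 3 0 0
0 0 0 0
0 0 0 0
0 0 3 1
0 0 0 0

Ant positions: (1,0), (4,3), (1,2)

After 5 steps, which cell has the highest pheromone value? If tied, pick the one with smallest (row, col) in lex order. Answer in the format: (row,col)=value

Step 1: ant0:(1,0)->N->(0,0) | ant1:(4,3)->N->(3,3) | ant2:(1,2)->N->(0,2)
  grid max=2 at (0,1)
Step 2: ant0:(0,0)->E->(0,1) | ant1:(3,3)->W->(3,2) | ant2:(0,2)->W->(0,1)
  grid max=5 at (0,1)
Step 3: ant0:(0,1)->E->(0,2) | ant1:(3,2)->E->(3,3) | ant2:(0,1)->E->(0,2)
  grid max=4 at (0,1)
Step 4: ant0:(0,2)->W->(0,1) | ant1:(3,3)->W->(3,2) | ant2:(0,2)->W->(0,1)
  grid max=7 at (0,1)
Step 5: ant0:(0,1)->E->(0,2) | ant1:(3,2)->E->(3,3) | ant2:(0,1)->E->(0,2)
  grid max=6 at (0,1)
Final grid:
  0 6 5 0
  0 0 0 0
  0 0 0 0
  0 0 2 2
  0 0 0 0
Max pheromone 6 at (0,1)

Answer: (0,1)=6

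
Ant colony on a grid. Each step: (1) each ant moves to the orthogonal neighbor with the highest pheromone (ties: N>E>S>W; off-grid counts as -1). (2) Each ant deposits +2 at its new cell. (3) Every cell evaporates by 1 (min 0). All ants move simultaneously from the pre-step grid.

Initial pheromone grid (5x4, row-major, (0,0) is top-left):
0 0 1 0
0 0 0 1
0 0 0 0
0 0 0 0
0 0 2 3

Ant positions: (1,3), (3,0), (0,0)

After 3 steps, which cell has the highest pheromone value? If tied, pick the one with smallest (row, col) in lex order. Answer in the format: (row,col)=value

Step 1: ant0:(1,3)->N->(0,3) | ant1:(3,0)->N->(2,0) | ant2:(0,0)->E->(0,1)
  grid max=2 at (4,3)
Step 2: ant0:(0,3)->S->(1,3) | ant1:(2,0)->N->(1,0) | ant2:(0,1)->E->(0,2)
  grid max=1 at (0,2)
Step 3: ant0:(1,3)->N->(0,3) | ant1:(1,0)->N->(0,0) | ant2:(0,2)->E->(0,3)
  grid max=3 at (0,3)
Final grid:
  1 0 0 3
  0 0 0 0
  0 0 0 0
  0 0 0 0
  0 0 0 0
Max pheromone 3 at (0,3)

Answer: (0,3)=3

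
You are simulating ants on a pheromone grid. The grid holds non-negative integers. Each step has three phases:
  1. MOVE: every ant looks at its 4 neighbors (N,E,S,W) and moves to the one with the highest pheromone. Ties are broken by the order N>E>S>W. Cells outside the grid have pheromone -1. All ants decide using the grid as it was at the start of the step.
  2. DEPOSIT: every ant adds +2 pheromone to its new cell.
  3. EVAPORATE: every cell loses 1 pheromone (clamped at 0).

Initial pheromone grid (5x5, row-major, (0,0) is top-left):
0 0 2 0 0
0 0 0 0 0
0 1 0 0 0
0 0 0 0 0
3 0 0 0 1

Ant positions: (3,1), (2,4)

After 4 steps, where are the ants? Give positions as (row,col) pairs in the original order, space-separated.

Step 1: ant0:(3,1)->N->(2,1) | ant1:(2,4)->N->(1,4)
  grid max=2 at (2,1)
Step 2: ant0:(2,1)->N->(1,1) | ant1:(1,4)->N->(0,4)
  grid max=1 at (0,4)
Step 3: ant0:(1,1)->S->(2,1) | ant1:(0,4)->S->(1,4)
  grid max=2 at (2,1)
Step 4: ant0:(2,1)->N->(1,1) | ant1:(1,4)->N->(0,4)
  grid max=1 at (0,4)

(1,1) (0,4)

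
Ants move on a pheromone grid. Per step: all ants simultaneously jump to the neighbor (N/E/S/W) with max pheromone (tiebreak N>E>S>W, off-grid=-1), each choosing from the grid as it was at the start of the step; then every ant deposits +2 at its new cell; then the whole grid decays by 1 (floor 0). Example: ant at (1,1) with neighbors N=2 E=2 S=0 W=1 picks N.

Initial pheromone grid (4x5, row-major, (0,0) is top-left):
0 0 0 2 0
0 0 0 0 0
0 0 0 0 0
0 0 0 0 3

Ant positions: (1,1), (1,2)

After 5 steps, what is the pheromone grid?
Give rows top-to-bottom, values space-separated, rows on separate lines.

After step 1: ants at (0,1),(0,2)
  0 1 1 1 0
  0 0 0 0 0
  0 0 0 0 0
  0 0 0 0 2
After step 2: ants at (0,2),(0,3)
  0 0 2 2 0
  0 0 0 0 0
  0 0 0 0 0
  0 0 0 0 1
After step 3: ants at (0,3),(0,2)
  0 0 3 3 0
  0 0 0 0 0
  0 0 0 0 0
  0 0 0 0 0
After step 4: ants at (0,2),(0,3)
  0 0 4 4 0
  0 0 0 0 0
  0 0 0 0 0
  0 0 0 0 0
After step 5: ants at (0,3),(0,2)
  0 0 5 5 0
  0 0 0 0 0
  0 0 0 0 0
  0 0 0 0 0

0 0 5 5 0
0 0 0 0 0
0 0 0 0 0
0 0 0 0 0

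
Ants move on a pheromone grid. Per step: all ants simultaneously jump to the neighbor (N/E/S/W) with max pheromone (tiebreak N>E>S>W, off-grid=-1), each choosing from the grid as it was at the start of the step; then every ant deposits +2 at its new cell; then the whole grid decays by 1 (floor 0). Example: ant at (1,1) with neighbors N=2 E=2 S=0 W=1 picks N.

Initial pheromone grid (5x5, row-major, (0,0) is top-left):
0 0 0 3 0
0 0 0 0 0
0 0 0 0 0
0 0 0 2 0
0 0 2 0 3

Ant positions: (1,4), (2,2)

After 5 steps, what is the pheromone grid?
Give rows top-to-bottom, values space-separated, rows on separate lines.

After step 1: ants at (0,4),(1,2)
  0 0 0 2 1
  0 0 1 0 0
  0 0 0 0 0
  0 0 0 1 0
  0 0 1 0 2
After step 2: ants at (0,3),(0,2)
  0 0 1 3 0
  0 0 0 0 0
  0 0 0 0 0
  0 0 0 0 0
  0 0 0 0 1
After step 3: ants at (0,2),(0,3)
  0 0 2 4 0
  0 0 0 0 0
  0 0 0 0 0
  0 0 0 0 0
  0 0 0 0 0
After step 4: ants at (0,3),(0,2)
  0 0 3 5 0
  0 0 0 0 0
  0 0 0 0 0
  0 0 0 0 0
  0 0 0 0 0
After step 5: ants at (0,2),(0,3)
  0 0 4 6 0
  0 0 0 0 0
  0 0 0 0 0
  0 0 0 0 0
  0 0 0 0 0

0 0 4 6 0
0 0 0 0 0
0 0 0 0 0
0 0 0 0 0
0 0 0 0 0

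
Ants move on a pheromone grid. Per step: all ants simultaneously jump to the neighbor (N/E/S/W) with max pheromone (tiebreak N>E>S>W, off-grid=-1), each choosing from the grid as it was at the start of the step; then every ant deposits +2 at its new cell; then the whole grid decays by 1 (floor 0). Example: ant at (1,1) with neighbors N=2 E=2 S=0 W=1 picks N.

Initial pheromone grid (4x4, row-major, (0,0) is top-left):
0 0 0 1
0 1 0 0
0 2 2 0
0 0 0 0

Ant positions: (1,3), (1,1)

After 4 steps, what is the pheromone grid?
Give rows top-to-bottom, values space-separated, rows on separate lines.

After step 1: ants at (0,3),(2,1)
  0 0 0 2
  0 0 0 0
  0 3 1 0
  0 0 0 0
After step 2: ants at (1,3),(2,2)
  0 0 0 1
  0 0 0 1
  0 2 2 0
  0 0 0 0
After step 3: ants at (0,3),(2,1)
  0 0 0 2
  0 0 0 0
  0 3 1 0
  0 0 0 0
After step 4: ants at (1,3),(2,2)
  0 0 0 1
  0 0 0 1
  0 2 2 0
  0 0 0 0

0 0 0 1
0 0 0 1
0 2 2 0
0 0 0 0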